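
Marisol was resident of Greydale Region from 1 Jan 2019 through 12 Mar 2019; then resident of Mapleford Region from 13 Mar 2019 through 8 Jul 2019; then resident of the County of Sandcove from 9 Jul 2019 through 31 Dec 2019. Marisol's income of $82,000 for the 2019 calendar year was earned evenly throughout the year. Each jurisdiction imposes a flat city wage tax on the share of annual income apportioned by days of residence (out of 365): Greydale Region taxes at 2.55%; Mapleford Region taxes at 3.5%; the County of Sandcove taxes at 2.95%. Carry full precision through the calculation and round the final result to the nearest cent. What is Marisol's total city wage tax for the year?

Greydale Region, 1 Jan – 12 Mar 2019: 71 days → $82,000 × 2.55% × 71/365 = $406.7425
Mapleford Region, 13 Mar – 8 Jul 2019: 118 days → $82,000 × 3.5% × 118/365 = $927.8356
The County of Sandcove, 9 Jul – 31 Dec 2019: 176 days → $82,000 × 2.95% × 176/365 = $1,166.4219
Total = $2,501.0000

$2,501.00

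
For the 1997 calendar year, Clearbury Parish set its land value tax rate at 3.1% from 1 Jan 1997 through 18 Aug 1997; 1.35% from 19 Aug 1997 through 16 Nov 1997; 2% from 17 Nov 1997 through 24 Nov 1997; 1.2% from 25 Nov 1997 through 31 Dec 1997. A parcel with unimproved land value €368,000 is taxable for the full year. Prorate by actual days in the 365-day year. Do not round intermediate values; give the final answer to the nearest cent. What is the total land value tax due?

1 Jan – 18 Aug 1997: 230 days at 3.1% → €368,000 × 3.1% × 230/365 = €7,188.6027
19 Aug – 16 Nov 1997: 90 days at 1.35% → €368,000 × 1.35% × 90/365 = €1,224.9863
17 Nov – 24 Nov 1997: 8 days at 2% → €368,000 × 2% × 8/365 = €161.3151
25 Nov – 31 Dec 1997: 37 days at 1.2% → €368,000 × 1.2% × 37/365 = €447.6493
Total = €9,022.5534

€9,022.55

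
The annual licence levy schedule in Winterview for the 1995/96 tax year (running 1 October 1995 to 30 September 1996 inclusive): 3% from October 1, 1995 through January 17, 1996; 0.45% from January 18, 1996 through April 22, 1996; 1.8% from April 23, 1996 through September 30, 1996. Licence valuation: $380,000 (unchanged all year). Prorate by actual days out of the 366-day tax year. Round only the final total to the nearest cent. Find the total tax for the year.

$6,852.46

October 1, 1995 – January 17, 1996: 109 days at 3% → $380,000 × 3% × 109/366 = $3,395.0820
January 18 – April 22, 1996: 96 days at 0.45% → $380,000 × 0.45% × 96/366 = $448.5246
April 23 – September 30, 1996: 161 days at 1.8% → $380,000 × 1.8% × 161/366 = $3,008.8525
Total = $6,852.4590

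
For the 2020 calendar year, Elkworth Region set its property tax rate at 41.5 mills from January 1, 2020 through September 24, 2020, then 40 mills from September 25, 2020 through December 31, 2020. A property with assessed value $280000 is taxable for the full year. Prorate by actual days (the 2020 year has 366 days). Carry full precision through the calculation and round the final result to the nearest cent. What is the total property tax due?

January 1 – September 24, 2020: 268 days at 41.5 mills → $280000 × 4.15% × 268/366 = $8508.6339
September 25 – December 31, 2020: 98 days at 40 mills → $280000 × 4% × 98/366 = $2998.9071
Total = $11507.5410

$11507.54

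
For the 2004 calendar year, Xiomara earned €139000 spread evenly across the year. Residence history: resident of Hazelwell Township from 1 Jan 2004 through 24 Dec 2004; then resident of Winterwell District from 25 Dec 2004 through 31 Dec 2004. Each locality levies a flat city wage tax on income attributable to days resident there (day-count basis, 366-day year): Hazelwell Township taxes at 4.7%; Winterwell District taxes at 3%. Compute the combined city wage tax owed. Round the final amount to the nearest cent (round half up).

Hazelwell Township, 1 Jan – 24 Dec 2004: 359 days → €139000 × 4.7% × 359/366 = €6408.0519
Winterwell District, 25 Dec – 31 Dec 2004: 7 days → €139000 × 3% × 7/366 = €79.7541
Total = €6487.8060

€6487.81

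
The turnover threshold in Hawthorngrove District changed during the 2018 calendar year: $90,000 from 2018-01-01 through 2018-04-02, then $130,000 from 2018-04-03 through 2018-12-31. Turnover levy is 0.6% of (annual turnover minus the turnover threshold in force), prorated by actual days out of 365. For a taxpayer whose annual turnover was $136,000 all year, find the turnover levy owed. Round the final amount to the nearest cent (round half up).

2018-01-01 to 2018-04-02: 92 days, exemption $90,000 → ($136,000 − $90,000) × 0.6% × 92/365 = $69.5671
2018-04-03 to 2018-12-31: 273 days, exemption $130,000 → ($136,000 − $130,000) × 0.6% × 273/365 = $26.9260
Total = $96.4932

$96.49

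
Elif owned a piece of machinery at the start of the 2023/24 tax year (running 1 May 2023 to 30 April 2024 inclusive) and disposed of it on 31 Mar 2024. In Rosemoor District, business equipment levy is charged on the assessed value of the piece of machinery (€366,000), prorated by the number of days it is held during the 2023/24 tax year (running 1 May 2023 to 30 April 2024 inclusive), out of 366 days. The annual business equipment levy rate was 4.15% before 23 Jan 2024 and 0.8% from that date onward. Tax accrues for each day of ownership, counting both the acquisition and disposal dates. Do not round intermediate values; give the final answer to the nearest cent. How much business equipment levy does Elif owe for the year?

€11,632.50

1 May 2023 – 22 Jan 2024: 267 days at 4.15% → €366,000 × 4.15% × 267/366 = €11,080.5000
23 Jan – 31 Mar 2024: 69 days at 0.8% → €366,000 × 0.8% × 69/366 = €552.0000
Total = €11,632.5000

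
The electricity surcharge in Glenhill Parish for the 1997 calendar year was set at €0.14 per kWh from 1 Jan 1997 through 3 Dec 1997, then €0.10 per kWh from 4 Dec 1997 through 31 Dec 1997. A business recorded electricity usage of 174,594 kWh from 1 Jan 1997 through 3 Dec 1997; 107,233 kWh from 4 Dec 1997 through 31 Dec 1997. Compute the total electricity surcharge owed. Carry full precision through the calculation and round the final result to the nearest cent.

€35166.46

1 Jan – 3 Dec 1997: 174,594 kWh at €0.14/kWh → €24443.16
4 Dec – 31 Dec 1997: 107,233 kWh at €0.10/kWh → €10723.30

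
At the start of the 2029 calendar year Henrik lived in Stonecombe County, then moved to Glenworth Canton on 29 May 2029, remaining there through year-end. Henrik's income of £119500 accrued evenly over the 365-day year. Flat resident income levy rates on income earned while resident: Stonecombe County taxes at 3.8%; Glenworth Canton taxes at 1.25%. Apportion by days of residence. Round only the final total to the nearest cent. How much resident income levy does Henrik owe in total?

Stonecombe County, 1 January – 28 May 2029: 148 days → £119500 × 3.8% × 148/365 = £1841.2822
Glenworth Canton, 29 May – 31 December 2029: 217 days → £119500 × 1.25% × 217/365 = £888.0651
Total = £2729.3473

£2729.35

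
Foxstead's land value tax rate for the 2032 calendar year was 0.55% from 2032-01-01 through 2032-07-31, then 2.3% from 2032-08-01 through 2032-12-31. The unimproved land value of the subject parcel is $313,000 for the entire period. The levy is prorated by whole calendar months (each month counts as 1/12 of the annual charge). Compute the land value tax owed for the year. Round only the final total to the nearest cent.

$4,003.79

2032-01-01 to 2032-07-31: 7 months at 0.55% → $313,000 × 0.55% × 7/12 = $1,004.2083
2032-08-01 to 2032-12-31: 5 months at 2.3% → $313,000 × 2.3% × 5/12 = $2,999.5833
Total = $4,003.7917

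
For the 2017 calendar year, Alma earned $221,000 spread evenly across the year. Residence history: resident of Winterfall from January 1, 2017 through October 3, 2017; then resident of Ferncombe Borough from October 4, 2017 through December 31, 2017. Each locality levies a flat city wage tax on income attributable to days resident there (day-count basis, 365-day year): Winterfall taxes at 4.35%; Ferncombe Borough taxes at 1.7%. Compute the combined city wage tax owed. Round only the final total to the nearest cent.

Winterfall, January 1 – October 3, 2017: 276 days → $221,000 × 4.35% × 276/365 = $7,269.3863
Ferncombe Borough, October 4 – December 31, 2017: 89 days → $221,000 × 1.7% × 89/365 = $916.0904
Total = $8,185.4767

$8,185.48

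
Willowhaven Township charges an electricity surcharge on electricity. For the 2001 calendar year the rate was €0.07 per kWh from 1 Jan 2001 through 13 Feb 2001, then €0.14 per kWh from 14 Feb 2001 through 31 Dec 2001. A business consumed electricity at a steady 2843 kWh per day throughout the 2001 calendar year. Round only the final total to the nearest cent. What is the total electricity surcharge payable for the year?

€136,520.86

1 Jan – 13 Feb 2001: 44 days × 2843 kWh/day = 125,092 kWh at €0.07/kWh → €8,756.44
14 Feb – 31 Dec 2001: 321 days × 2843 kWh/day = 912,603 kWh at €0.14/kWh → €127,764.42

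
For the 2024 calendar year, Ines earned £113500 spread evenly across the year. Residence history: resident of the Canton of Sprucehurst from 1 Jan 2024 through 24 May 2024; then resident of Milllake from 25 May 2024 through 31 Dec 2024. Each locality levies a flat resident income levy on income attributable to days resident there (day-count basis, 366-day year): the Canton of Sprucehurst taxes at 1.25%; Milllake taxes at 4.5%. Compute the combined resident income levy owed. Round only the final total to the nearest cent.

The Canton of Sprucehurst, 1 Jan – 24 May 2024: 145 days → £113500 × 1.25% × 145/366 = £562.0731
Milllake, 25 May – 31 Dec 2024: 221 days → £113500 × 4.5% × 221/366 = £3084.0369
Total = £3646.1100

£3646.11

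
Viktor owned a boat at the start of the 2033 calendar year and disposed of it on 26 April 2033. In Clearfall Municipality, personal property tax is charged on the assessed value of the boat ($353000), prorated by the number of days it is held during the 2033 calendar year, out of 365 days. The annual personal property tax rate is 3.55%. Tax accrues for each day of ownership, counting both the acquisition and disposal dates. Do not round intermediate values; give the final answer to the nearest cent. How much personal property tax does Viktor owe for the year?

Days held (1 January – 26 April 2033): 116 out of 365
Tax = $353000 × 3.55% × 116/365 = $3982.6137

$3982.61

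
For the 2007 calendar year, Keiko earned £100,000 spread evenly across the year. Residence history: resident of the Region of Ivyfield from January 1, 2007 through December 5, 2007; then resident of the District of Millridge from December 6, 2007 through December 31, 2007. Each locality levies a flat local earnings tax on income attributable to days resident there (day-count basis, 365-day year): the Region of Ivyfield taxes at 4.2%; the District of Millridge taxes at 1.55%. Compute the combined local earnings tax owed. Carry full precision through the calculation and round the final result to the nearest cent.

The Region of Ivyfield, January 1 – December 5, 2007: 339 days → £100,000 × 4.2% × 339/365 = £3,900.8219
The District of Millridge, December 6 – December 31, 2007: 26 days → £100,000 × 1.55% × 26/365 = £110.4110
Total = £4,011.2329

£4,011.23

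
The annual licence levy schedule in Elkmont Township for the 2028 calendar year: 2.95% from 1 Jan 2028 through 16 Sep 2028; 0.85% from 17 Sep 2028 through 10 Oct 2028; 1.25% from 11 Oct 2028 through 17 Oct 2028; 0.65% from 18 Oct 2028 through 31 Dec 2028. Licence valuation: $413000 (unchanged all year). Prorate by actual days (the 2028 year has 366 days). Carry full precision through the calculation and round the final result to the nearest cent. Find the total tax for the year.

$9533.98

1 Jan – 16 Sep 2028: 260 days at 2.95% → $413000 × 2.95% × 260/366 = $8654.9454
17 Sep – 10 Oct 2028: 24 days at 0.85% → $413000 × 0.85% × 24/366 = $230.1967
11 Oct – 17 Oct 2028: 7 days at 1.25% → $413000 × 1.25% × 7/366 = $98.7363
18 Oct – 31 Dec 2028: 75 days at 0.65% → $413000 × 0.65% × 75/366 = $550.1025
Total = $9533.9809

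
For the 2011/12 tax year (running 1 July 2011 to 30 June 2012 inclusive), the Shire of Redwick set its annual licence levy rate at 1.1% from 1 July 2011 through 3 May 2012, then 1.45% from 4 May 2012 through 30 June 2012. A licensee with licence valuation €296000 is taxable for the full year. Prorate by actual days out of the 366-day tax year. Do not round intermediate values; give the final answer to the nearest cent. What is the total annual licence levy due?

€3420.17

1 July 2011 – 3 May 2012: 308 days at 1.1% → €296000 × 1.1% × 308/366 = €2740.0219
4 May – 30 June 2012: 58 days at 1.45% → €296000 × 1.45% × 58/366 = €680.1530
Total = €3420.1749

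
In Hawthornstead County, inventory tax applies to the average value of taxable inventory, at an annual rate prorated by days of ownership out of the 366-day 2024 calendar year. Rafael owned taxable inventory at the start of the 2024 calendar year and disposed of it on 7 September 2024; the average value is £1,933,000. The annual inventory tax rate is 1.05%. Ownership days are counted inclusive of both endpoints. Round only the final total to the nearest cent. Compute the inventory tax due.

Days held (1 January – 7 September 2024): 251 out of 366
Tax = £1,933,000 × 1.05% × 251/366 = £13,919.1844

£13,919.18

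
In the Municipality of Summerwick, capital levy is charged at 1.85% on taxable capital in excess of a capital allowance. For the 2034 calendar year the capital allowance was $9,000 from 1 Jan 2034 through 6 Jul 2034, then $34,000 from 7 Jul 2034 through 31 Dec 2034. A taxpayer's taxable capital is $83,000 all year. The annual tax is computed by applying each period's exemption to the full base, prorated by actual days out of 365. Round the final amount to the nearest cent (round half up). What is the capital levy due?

$1,143.45

1 Jan – 6 Jul 2034: 187 days, exemption $9,000 → ($83,000 − $9,000) × 1.85% × 187/365 = $701.3781
7 Jul – 31 Dec 2034: 178 days, exemption $34,000 → ($83,000 − $34,000) × 1.85% × 178/365 = $442.0740
Total = $1,143.4521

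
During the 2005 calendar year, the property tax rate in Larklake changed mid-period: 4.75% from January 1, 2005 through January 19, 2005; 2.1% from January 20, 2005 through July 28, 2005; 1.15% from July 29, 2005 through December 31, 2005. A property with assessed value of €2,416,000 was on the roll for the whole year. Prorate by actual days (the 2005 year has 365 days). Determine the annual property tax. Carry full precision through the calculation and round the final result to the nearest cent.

January 1 – January 19, 2005: 19 days at 4.75% → €2,416,000 × 4.75% × 19/365 = €5,973.8082
January 20 – July 28, 2005: 190 days at 2.1% → €2,416,000 × 2.1% × 190/365 = €26,410.5205
July 29 – December 31, 2005: 156 days at 1.15% → €2,416,000 × 1.15% × 156/365 = €11,874.8055
Total = €44,259.1342

€44,259.13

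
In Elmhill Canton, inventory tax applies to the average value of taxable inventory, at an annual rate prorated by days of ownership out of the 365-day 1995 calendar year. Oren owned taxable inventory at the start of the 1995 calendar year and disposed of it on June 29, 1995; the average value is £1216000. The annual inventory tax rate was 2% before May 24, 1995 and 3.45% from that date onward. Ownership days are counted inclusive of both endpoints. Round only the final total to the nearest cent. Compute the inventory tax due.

£13780.78

January 1 – May 23, 1995: 143 days at 2% → £1216000 × 2% × 143/365 = £9528.1096
May 24 – June 29, 1995: 37 days at 3.45% → £1216000 × 3.45% × 37/365 = £4252.6685
Total = £13780.7781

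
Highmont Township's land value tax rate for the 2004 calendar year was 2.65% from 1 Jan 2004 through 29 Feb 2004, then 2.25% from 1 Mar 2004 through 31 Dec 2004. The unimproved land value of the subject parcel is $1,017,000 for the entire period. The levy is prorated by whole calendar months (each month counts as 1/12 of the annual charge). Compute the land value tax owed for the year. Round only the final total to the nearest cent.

1 Jan – 29 Feb 2004: 2 months at 2.65% → $1,017,000 × 2.65% × 2/12 = $4,491.7500
1 Mar – 31 Dec 2004: 10 months at 2.25% → $1,017,000 × 2.25% × 10/12 = $19,068.7500
Total = $23,560.5000

$23,560.50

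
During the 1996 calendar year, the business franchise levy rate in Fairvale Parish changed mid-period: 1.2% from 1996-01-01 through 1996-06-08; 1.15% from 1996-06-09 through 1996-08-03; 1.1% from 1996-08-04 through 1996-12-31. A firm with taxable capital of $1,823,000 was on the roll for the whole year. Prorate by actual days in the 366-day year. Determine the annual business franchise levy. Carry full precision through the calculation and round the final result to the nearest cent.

1996-01-01 to 1996-06-08: 160 days at 1.2% → $1,823,000 × 1.2% × 160/366 = $9,563.2787
1996-06-09 to 1996-08-03: 56 days at 1.15% → $1,823,000 × 1.15% × 56/366 = $3,207.6831
1996-08-04 to 1996-12-31: 150 days at 1.1% → $1,823,000 × 1.1% × 150/366 = $8,218.4426
Total = $20,989.4044

$20,989.40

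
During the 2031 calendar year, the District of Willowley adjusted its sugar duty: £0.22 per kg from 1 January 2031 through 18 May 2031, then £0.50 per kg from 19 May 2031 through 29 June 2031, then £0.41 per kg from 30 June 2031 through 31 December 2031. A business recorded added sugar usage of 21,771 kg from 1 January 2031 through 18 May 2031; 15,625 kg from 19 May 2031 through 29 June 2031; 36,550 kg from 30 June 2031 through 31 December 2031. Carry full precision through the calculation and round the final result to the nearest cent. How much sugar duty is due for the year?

1 January – 18 May 2031: 21,771 kg at £0.22/kg → £4789.62
19 May – 29 June 2031: 15,625 kg at £0.50/kg → £7812.50
30 June – 31 December 2031: 36,550 kg at £0.41/kg → £14985.50

£27587.62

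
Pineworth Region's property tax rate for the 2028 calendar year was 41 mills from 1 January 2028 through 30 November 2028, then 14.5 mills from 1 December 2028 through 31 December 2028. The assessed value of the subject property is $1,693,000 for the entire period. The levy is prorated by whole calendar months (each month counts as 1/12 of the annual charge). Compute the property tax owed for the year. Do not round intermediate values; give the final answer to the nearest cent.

1 January – 30 November 2028: 11 months at 41 mills → $1,693,000 × 4.1% × 11/12 = $63,628.5833
1 December – 31 December 2028: 1 month at 14.5 mills → $1,693,000 × 1.45% × 1/12 = $2,045.7083
Total = $65,674.2917

$65,674.29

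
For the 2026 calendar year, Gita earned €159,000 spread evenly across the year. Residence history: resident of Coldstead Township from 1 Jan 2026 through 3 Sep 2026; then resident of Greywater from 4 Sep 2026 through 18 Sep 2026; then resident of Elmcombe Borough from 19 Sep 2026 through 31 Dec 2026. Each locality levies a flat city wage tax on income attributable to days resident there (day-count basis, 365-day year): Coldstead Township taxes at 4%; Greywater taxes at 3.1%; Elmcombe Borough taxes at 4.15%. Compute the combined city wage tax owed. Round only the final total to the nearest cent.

€6,369.15

Coldstead Township, 1 Jan – 3 Sep 2026: 246 days → €159,000 × 4% × 246/365 = €4,286.4658
Greywater, 4 Sep – 18 Sep 2026: 15 days → €159,000 × 3.1% × 15/365 = €202.5616
Elmcombe Borough, 19 Sep – 31 Dec 2026: 104 days → €159,000 × 4.15% × 104/365 = €1,880.1205
Total = €6,369.1479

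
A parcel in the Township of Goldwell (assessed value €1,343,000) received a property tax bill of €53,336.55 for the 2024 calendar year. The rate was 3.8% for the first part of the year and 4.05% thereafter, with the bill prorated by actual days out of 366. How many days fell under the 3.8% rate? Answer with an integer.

Let d = days at the first rate; then 366 − d days at the second rate.
€1,343,000 × [3.8%·d + 4.05%·(366−d)] / 366 = €53,336.55
Solving gives d = 115, so the new rate took effect on April 25, 2024.

115 days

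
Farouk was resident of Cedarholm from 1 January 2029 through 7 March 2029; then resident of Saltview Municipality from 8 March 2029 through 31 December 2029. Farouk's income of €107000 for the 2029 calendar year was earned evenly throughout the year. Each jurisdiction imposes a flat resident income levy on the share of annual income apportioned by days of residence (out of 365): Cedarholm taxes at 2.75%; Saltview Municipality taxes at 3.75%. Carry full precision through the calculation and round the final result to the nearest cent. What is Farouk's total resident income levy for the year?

Cedarholm, 1 January – 7 March 2029: 66 days → €107000 × 2.75% × 66/365 = €532.0685
Saltview Municipality, 8 March – 31 December 2029: 299 days → €107000 × 3.75% × 299/365 = €3286.9521
Total = €3819.0205

€3819.02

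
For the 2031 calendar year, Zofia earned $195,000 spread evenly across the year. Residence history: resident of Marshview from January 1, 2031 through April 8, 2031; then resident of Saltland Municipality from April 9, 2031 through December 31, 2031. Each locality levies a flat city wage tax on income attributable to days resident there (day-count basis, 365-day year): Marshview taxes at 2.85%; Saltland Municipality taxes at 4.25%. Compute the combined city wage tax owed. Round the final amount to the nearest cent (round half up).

Marshview, January 1 – April 8, 2031: 98 days → $195,000 × 2.85% × 98/365 = $1,492.1507
Saltland Municipality, April 9 – December 31, 2031: 267 days → $195,000 × 4.25% × 267/365 = $6,062.3630
Total = $7,554.5137

$7,554.51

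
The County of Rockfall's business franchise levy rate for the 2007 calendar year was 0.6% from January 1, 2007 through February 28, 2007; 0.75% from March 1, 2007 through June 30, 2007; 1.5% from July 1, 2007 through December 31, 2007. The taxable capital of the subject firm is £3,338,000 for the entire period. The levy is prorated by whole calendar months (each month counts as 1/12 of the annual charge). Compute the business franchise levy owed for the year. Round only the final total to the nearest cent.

£36,718.00

January 1 – February 28, 2007: 2 months at 0.6% → £3,338,000 × 0.6% × 2/12 = £3,338.0000
March 1 – June 30, 2007: 4 months at 0.75% → £3,338,000 × 0.75% × 4/12 = £8,345.0000
July 1 – December 31, 2007: 6 months at 1.5% → £3,338,000 × 1.5% × 6/12 = £25,035.0000
Total = £36,718.0000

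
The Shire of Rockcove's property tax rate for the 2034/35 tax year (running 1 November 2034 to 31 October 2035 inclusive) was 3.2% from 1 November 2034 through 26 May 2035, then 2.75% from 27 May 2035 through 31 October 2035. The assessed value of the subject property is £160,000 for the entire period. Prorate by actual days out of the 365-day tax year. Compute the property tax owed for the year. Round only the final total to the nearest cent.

1 November 2034 – 26 May 2035: 207 days at 3.2% → £160,000 × 3.2% × 207/365 = £2,903.6712
27 May – 31 October 2035: 158 days at 2.75% → £160,000 × 2.75% × 158/365 = £1,904.6575
Total = £4,808.3288

£4,808.33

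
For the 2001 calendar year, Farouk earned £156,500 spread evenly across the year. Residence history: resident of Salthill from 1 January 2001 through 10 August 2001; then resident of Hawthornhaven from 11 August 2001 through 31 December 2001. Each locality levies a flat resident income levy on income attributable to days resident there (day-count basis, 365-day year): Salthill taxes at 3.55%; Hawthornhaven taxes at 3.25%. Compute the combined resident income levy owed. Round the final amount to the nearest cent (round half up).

Salthill, 1 January – 10 August 2001: 222 days → £156,500 × 3.55% × 222/365 = £3,379.1137
Hawthornhaven, 11 August – 31 December 2001: 143 days → £156,500 × 3.25% × 143/365 = £1,992.6952
Total = £5,371.8089

£5,371.81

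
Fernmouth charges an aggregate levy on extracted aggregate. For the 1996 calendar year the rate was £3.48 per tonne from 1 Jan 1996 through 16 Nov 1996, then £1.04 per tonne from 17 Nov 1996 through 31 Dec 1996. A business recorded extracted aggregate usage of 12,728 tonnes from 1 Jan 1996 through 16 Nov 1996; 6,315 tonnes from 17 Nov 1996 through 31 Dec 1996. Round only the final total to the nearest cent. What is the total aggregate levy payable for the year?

£50,861.04

1 Jan – 16 Nov 1996: 12,728 tonnes at £3.48/tonne → £44,293.44
17 Nov – 31 Dec 1996: 6,315 tonnes at £1.04/tonne → £6,567.60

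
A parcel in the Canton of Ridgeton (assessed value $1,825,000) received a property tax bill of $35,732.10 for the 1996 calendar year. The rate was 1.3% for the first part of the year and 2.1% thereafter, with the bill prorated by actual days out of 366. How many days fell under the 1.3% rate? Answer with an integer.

Let d = days at the first rate; then 366 − d days at the second rate.
$1,825,000 × [1.3%·d + 2.1%·(366−d)] / 366 = $35,732.10
Solving gives d = 65, so the new rate took effect on March 6, 1996.

65 days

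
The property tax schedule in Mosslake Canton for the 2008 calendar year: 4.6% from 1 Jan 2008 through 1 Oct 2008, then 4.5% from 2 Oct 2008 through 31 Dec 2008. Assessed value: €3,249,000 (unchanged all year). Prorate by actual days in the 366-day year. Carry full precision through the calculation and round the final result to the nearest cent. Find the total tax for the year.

1 Jan – 1 Oct 2008: 275 days at 4.6% → €3,249,000 × 4.6% × 275/366 = €112,294.6721
2 Oct – 31 Dec 2008: 91 days at 4.5% → €3,249,000 × 4.5% × 91/366 = €36,351.5164
Total = €148,646.1885

€148,646.19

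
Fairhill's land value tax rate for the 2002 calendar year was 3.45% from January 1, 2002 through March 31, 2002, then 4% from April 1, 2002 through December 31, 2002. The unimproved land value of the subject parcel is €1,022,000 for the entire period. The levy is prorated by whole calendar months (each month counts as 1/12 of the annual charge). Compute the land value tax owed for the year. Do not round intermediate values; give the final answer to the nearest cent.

January 1 – March 31, 2002: 3 months at 3.45% → €1,022,000 × 3.45% × 3/12 = €8,814.7500
April 1 – December 31, 2002: 9 months at 4% → €1,022,000 × 4% × 9/12 = €30,660.0000
Total = €39,474.7500

€39,474.75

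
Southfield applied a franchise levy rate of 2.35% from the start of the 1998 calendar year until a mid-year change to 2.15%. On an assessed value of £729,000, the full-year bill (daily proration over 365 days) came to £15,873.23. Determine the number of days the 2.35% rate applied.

50 days

Let d = days at the first rate; then 365 − d days at the second rate.
£729,000 × [2.35%·d + 2.15%·(365−d)] / 365 = £15,873.23
Solving gives d = 50, so the new rate took effect on 20 Feb 1998.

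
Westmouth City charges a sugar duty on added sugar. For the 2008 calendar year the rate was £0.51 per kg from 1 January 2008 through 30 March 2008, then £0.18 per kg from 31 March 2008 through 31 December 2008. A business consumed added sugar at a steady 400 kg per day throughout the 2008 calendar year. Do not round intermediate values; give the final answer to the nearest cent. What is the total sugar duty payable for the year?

1 January – 30 March 2008: 90 days × 400 kg/day = 36,000 kg at £0.51/kg → £18,360.00
31 March – 31 December 2008: 276 days × 400 kg/day = 110,400 kg at £0.18/kg → £19,872.00

£38,232.00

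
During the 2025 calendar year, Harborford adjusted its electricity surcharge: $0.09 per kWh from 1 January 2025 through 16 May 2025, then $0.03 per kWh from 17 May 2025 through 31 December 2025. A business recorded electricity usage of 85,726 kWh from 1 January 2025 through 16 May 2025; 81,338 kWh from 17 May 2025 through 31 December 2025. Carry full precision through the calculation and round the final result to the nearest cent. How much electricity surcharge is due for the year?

1 January – 16 May 2025: 85,726 kWh at $0.09/kWh → $7715.34
17 May – 31 December 2025: 81,338 kWh at $0.03/kWh → $2440.14

$10155.48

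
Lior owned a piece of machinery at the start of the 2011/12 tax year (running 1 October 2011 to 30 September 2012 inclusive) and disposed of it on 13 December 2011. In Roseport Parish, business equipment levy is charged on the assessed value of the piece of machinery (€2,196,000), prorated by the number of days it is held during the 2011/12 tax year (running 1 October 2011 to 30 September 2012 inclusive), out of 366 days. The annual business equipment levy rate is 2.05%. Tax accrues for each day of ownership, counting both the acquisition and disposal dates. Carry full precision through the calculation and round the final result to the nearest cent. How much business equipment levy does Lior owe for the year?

Days held (1 October – 13 December 2011): 74 out of 366
Tax = €2,196,000 × 2.05% × 74/366 = €9,102.0000

€9,102.00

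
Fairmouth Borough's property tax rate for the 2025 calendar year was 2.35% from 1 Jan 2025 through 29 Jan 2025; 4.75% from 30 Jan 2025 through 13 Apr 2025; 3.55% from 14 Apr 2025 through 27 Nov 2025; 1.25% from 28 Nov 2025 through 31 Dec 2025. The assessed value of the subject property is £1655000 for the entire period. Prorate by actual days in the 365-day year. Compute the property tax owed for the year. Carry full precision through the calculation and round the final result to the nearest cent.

1 Jan – 29 Jan 2025: 29 days at 2.35% → £1655000 × 2.35% × 29/365 = £3090.0890
30 Jan – 13 Apr 2025: 74 days at 4.75% → £1655000 × 4.75% × 74/365 = £15937.8767
14 Apr – 27 Nov 2025: 228 days at 3.55% → £1655000 × 3.55% × 228/365 = £36700.1918
28 Nov – 31 Dec 2025: 34 days at 1.25% → £1655000 × 1.25% × 34/365 = £1927.0548
Total = £57655.2123

£57655.21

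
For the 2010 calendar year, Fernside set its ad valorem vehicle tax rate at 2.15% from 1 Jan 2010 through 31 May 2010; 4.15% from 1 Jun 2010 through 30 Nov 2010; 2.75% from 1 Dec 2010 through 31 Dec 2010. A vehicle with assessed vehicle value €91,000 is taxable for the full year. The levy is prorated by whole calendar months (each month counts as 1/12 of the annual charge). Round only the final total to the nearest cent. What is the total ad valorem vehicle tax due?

€2,912.00

1 Jan – 31 May 2010: 5 months at 2.15% → €91,000 × 2.15% × 5/12 = €815.2083
1 Jun – 30 Nov 2010: 6 months at 4.15% → €91,000 × 4.15% × 6/12 = €1,888.2500
1 Dec – 31 Dec 2010: 1 month at 2.75% → €91,000 × 2.75% × 1/12 = €208.5417
Total = €2,912.0000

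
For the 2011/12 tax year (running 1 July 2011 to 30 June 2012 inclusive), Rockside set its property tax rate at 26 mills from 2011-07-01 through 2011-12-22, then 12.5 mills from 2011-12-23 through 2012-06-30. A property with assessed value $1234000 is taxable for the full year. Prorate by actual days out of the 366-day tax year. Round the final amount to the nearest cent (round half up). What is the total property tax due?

$23390.37

2011-07-01 to 2011-12-22: 175 days at 26 mills → $1234000 × 2.6% × 175/366 = $15340.7104
2011-12-23 to 2012-06-30: 191 days at 12.5 mills → $1234000 × 1.25% × 191/366 = $8049.6585
Total = $23390.3689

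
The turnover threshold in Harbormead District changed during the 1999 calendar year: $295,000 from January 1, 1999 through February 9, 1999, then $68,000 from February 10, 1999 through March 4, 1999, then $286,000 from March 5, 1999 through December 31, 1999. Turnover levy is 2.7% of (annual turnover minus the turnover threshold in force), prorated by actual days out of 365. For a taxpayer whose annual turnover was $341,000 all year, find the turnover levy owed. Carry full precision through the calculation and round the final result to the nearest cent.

$1,829.27

January 1 – February 9, 1999: 40 days, exemption $295,000 → ($341,000 − $295,000) × 2.7% × 40/365 = $136.1096
February 10 – March 4, 1999: 23 days, exemption $68,000 → ($341,000 − $68,000) × 2.7% × 23/365 = $464.4740
March 5 – December 31, 1999: 302 days, exemption $286,000 → ($341,000 − $286,000) × 2.7% × 302/365 = $1,228.6849
Total = $1,829.2685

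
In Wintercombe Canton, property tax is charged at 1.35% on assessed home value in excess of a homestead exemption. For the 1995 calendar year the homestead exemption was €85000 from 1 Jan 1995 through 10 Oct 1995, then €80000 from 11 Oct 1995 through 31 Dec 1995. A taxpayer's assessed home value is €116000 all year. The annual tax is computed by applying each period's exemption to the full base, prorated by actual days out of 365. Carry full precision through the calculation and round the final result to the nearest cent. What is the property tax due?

1 Jan – 10 Oct 1995: 283 days, exemption €85000 → (€116000 − €85000) × 1.35% × 283/365 = €324.4808
11 Oct – 31 Dec 1995: 82 days, exemption €80000 → (€116000 − €80000) × 1.35% × 82/365 = €109.1836
Total = €433.6644

€433.66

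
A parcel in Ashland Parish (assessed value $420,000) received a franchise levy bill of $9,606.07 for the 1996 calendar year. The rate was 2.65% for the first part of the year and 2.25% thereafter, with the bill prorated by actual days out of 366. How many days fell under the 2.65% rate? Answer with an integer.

34 days

Let d = days at the first rate; then 366 − d days at the second rate.
$420,000 × [2.65%·d + 2.25%·(366−d)] / 366 = $9,606.07
Solving gives d = 34, so the new rate took effect on 4 Feb 1996.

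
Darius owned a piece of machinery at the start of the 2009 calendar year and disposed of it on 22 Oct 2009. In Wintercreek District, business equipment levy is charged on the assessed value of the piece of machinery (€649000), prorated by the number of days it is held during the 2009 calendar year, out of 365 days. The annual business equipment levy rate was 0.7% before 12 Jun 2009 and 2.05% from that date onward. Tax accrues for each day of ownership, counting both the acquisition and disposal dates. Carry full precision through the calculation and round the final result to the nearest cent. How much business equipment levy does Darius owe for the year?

1 Jan – 11 Jun 2009: 162 days at 0.7% → €649000 × 0.7% × 162/365 = €2016.3452
12 Jun – 22 Oct 2009: 133 days at 2.05% → €649000 × 2.05% × 133/365 = €4847.9411
Total = €6864.2863

€6864.29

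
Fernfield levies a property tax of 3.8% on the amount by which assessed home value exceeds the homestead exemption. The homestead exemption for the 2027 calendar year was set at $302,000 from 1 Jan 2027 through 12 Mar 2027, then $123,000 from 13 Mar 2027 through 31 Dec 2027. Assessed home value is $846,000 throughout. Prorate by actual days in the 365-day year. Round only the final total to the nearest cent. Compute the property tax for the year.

1 Jan – 12 Mar 2027: 71 days, exemption $302,000 → ($846,000 − $302,000) × 3.8% × 71/365 = $4,021.1288
13 Mar – 31 Dec 2027: 294 days, exemption $123,000 → ($846,000 − $123,000) × 3.8% × 294/365 = $22,129.7425
Total = $26,150.8712

$26,150.87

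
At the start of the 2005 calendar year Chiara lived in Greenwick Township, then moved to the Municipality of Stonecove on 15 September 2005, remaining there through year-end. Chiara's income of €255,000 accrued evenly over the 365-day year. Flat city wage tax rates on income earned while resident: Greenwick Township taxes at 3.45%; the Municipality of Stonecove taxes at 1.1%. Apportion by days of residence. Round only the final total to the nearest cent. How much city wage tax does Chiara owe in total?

Greenwick Township, 1 January – 14 September 2005: 257 days → €255,000 × 3.45% × 257/365 = €6,194.4041
The Municipality of Stonecove, 15 September – 31 December 2005: 108 days → €255,000 × 1.1% × 108/365 = €829.9726
Total = €7,024.3767

€7,024.38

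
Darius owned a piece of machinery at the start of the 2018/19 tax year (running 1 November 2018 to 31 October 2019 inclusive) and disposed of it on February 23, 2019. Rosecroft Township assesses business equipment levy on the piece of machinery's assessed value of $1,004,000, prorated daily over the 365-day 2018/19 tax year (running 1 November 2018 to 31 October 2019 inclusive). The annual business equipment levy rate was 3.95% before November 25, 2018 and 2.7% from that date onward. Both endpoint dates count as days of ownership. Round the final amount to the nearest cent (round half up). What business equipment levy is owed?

$9,366.08

November 1 – November 24, 2018: 24 days at 3.95% → $1,004,000 × 3.95% × 24/365 = $2,607.6493
November 25, 2018 – February 23, 2019: 91 days at 2.7% → $1,004,000 × 2.7% × 91/365 = $6,758.4329
Total = $9,366.0822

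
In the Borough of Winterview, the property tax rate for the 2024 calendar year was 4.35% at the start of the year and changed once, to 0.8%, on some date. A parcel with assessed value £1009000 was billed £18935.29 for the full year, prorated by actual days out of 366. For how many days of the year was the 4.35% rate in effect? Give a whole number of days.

Let d = days at the first rate; then 366 − d days at the second rate.
£1009000 × [4.35%·d + 0.8%·(366−d)] / 366 = £18935.29
Solving gives d = 111, so the new rate took effect on 21 April 2024.

111 days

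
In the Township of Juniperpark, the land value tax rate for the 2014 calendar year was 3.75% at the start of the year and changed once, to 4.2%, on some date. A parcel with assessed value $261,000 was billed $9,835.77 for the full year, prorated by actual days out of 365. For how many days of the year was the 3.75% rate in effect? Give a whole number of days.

350 days

Let d = days at the first rate; then 365 − d days at the second rate.
$261,000 × [3.75%·d + 4.2%·(365−d)] / 365 = $9,835.77
Solving gives d = 350, so the new rate took effect on 17 Dec 2014.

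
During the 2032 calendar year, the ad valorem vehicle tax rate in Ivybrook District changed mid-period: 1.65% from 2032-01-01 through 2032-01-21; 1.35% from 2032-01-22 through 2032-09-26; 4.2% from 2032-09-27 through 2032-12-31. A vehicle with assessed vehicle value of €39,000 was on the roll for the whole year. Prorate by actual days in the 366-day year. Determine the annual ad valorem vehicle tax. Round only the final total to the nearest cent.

€824.75

2032-01-01 to 2032-01-21: 21 days at 1.65% → €39,000 × 1.65% × 21/366 = €36.9221
2032-01-22 to 2032-09-26: 249 days at 1.35% → €39,000 × 1.35% × 249/366 = €358.1926
2032-09-27 to 2032-12-31: 96 days at 4.2% → €39,000 × 4.2% × 96/366 = €429.6393
Total = €824.7541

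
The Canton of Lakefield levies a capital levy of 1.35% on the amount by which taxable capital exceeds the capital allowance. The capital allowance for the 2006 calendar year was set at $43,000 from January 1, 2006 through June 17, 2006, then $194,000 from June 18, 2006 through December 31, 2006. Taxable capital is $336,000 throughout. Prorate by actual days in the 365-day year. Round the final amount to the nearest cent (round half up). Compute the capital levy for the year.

January 1 – June 17, 2006: 168 days, exemption $43,000 → ($336,000 − $43,000) × 1.35% × 168/365 = $1,820.6137
June 18 – December 31, 2006: 197 days, exemption $194,000 → ($336,000 − $194,000) × 1.35% × 197/365 = $1,034.6548
Total = $2,855.2685

$2,855.27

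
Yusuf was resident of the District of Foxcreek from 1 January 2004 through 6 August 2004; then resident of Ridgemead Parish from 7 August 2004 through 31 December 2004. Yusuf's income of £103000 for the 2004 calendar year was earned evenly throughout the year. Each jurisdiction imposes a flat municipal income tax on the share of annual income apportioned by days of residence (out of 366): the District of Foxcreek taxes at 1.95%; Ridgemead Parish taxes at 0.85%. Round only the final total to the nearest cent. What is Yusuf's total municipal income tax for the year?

£1553.44

The District of Foxcreek, 1 January – 6 August 2004: 219 days → £103000 × 1.95% × 219/366 = £1201.8074
Ridgemead Parish, 7 August – 31 December 2004: 147 days → £103000 × 0.85% × 147/366 = £351.6352
Total = £1553.4426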